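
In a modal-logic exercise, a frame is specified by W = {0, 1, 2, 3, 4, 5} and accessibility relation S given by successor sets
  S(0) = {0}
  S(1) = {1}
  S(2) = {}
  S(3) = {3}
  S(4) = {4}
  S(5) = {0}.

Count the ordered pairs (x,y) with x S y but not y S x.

1

Enumerating: (5,0).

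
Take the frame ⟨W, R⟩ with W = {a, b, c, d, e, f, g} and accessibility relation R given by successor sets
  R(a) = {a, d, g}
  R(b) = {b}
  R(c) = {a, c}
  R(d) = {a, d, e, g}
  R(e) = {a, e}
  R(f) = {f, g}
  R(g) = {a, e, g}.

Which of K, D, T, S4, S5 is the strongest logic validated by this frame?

Serial (axiom D): yes — every world has a successor (e.g. a R a).
Reflexive (axiom T): yes — every world is R-related to itself.
Transitive (axiom 4): no — a R d and d R e, but not a R e.
Euclidean (axiom 5): no — a R g and a R d, but not g R d.
So F validates K, D, T; S4 would additionally require R to be transitive. The strongest is T.

T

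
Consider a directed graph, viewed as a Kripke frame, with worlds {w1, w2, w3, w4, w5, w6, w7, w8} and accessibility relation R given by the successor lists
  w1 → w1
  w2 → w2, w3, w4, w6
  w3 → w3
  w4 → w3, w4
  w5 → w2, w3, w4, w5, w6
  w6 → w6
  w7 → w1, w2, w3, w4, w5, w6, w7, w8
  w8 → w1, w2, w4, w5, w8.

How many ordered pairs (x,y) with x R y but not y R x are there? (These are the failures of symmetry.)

19

Enumerating: (w2,w3), (w2,w4), (w2,w6), (w4,w3), (w5,w2), (w5,w3), (w5,w4), (w5,w6), (w7,w1), (w7,w2), (w7,w3), (w7,w4), … and 7 more.
Total: 19.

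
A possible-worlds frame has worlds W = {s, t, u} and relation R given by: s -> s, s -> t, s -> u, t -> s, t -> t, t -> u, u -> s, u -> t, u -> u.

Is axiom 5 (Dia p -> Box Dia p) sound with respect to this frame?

Yes

Axiom 5 corresponds to the accessibility relation being Euclidean.
Euclidean: yes — any two successors of a common world are R-related.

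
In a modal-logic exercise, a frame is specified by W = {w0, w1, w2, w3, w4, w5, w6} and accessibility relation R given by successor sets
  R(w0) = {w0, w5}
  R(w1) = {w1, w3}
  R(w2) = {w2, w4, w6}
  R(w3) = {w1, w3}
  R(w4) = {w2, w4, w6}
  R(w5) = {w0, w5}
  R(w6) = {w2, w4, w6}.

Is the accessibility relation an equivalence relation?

Yes

Reflexive: yes — every world is R-related to itself.
Symmetric: yes — every pair in R has its reverse in R.
Transitive: yes — every two-step R-path is closed by a direct edge.
So R is an equivalence relation.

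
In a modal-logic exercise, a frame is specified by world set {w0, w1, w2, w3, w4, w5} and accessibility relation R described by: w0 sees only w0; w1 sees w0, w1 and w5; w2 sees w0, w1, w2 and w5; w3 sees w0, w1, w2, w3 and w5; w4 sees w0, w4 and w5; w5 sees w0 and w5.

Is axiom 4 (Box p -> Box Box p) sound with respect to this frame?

The schema 4 characterises exactly the transitive frames.
Transitive: yes — every two-step R-path is closed by a direct edge.

Yes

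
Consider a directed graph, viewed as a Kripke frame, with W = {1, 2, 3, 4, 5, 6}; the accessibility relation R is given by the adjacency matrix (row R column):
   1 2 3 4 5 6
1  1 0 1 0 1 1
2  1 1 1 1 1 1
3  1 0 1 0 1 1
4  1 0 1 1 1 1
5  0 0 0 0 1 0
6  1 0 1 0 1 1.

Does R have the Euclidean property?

Euclidean: no — 1 R 5 and 1 R 3, but not 5 R 3.

No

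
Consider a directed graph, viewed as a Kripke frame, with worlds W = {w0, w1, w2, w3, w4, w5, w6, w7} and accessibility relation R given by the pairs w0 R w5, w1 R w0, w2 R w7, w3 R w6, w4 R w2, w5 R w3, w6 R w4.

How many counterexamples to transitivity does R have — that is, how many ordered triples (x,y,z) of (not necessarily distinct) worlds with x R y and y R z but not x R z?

Enumerating: (w0,w5,w3), (w1,w0,w5), (w3,w6,w4), (w4,w2,w7), (w5,w3,w6), (w6,w4,w2).

6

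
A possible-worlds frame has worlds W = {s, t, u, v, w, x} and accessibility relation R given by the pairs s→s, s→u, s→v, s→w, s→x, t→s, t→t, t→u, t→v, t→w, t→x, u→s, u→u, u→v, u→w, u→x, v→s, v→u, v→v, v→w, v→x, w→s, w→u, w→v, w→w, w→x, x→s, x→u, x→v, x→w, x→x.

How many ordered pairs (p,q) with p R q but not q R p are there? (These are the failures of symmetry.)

5

Enumerating: (t,s), (t,u), (t,v), (t,w), (t,x).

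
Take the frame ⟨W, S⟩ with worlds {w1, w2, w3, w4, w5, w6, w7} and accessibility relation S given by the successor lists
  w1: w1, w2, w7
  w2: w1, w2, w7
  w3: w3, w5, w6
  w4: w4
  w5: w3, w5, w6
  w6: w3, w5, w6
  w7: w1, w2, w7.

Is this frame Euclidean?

Euclidean: yes — any two successors of a common world are S-related.

Yes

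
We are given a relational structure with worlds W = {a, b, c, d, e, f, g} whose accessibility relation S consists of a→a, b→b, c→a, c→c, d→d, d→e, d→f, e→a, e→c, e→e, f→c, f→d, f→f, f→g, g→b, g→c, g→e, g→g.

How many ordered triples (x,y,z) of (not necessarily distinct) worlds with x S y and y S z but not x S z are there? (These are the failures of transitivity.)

Enumerating: (d,e,a), (d,e,c), (d,f,c), (d,f,g), (f,c,a), (f,d,e), (f,g,b), (f,g,e), (g,c,a), (g,e,a).

10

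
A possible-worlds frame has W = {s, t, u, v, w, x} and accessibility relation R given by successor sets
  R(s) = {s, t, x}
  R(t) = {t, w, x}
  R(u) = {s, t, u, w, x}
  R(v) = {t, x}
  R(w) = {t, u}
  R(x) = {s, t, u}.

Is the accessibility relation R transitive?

No

Transitive: no — s R t and t R w, but not s R w.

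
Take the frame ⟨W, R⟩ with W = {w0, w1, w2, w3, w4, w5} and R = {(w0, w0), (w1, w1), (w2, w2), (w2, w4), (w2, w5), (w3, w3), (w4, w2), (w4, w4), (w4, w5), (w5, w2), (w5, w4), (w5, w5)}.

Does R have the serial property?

Serial: yes — every world has a successor (e.g. w0 R w0).

Yes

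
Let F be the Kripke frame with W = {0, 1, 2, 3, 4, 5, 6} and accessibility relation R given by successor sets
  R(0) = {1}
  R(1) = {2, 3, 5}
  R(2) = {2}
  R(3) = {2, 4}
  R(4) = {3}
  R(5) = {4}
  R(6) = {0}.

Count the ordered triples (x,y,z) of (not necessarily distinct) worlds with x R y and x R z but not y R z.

14

Enumerating: (0,1,1), (1,2,3), (1,2,5), (1,3,3), (1,3,5), (1,5,2), (1,5,3), (1,5,5), (3,2,4), (3,4,2), (3,4,4), (4,3,3), (5,4,4), (6,0,0).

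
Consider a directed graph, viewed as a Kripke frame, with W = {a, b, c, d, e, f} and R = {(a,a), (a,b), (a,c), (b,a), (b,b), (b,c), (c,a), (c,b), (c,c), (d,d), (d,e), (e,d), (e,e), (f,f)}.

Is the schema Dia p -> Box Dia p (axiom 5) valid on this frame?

The schema 5 characterises exactly the Euclidean frames.
Euclidean: yes — any two successors of a common world are R-related.

Yes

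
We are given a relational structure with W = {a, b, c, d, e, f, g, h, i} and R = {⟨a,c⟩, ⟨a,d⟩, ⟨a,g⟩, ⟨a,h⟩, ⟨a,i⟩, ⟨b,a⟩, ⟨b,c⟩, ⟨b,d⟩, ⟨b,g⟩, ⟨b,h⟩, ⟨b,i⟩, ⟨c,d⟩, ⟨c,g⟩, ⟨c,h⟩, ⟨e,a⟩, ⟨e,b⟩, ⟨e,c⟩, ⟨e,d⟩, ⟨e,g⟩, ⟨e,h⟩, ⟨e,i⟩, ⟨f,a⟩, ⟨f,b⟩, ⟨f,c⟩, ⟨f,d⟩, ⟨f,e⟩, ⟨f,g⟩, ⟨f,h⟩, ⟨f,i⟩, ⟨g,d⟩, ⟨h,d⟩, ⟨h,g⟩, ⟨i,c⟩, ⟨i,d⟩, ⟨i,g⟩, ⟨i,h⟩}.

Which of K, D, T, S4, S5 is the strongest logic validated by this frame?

K

Serial (axiom D): no — d has no R-successor.
Reflexive (axiom T): no — a is not related to itself.
Transitive (axiom 4): yes — every two-step R-path is closed by a direct edge.
Euclidean (axiom 5): no — a R c and a R i, but not c R i.
So F validates K; D would additionally require R to be serial. The strongest is K.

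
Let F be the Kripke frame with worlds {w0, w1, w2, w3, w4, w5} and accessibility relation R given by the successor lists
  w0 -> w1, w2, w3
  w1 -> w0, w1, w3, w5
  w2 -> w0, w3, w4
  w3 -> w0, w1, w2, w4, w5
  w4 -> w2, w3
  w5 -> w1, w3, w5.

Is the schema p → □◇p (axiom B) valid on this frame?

By correspondence theory, B is valid on a frame iff R is symmetric.
Symmetric: yes — every pair in R has its reverse in R.

Yes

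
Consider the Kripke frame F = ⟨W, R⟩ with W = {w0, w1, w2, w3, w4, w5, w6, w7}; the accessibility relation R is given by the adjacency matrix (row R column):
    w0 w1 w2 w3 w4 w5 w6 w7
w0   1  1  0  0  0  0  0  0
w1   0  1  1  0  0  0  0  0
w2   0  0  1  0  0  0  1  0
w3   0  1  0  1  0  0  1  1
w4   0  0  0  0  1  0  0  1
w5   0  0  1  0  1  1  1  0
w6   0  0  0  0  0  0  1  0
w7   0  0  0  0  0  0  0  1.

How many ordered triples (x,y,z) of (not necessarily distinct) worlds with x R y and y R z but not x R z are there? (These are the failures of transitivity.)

Enumerating: (w0,w1,w2), (w1,w2,w6), (w3,w1,w2), (w5,w4,w7).

4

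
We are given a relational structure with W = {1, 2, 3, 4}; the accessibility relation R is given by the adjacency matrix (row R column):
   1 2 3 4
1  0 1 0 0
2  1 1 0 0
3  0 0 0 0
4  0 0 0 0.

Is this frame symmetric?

Yes

Symmetric: yes — every pair in R has its reverse in R.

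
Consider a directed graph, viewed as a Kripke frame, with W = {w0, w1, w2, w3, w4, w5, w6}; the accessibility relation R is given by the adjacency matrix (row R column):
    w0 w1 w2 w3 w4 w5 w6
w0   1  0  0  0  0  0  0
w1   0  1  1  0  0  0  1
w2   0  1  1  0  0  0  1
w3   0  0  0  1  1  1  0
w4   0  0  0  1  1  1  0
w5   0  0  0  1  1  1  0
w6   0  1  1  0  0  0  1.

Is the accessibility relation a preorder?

Reflexive: yes — every world is R-related to itself.
Transitive: yes — every two-step R-path is closed by a direct edge.
So R is a preorder.

Yes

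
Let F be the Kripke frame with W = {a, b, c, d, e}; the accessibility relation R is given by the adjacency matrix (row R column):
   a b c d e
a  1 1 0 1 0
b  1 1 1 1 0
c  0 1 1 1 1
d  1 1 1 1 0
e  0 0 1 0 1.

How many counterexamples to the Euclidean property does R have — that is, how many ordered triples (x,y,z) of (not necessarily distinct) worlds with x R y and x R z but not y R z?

Enumerating: (b,a,c), (b,c,a), (c,b,e), (c,d,e), (c,e,b), (c,e,d), (d,a,c), (d,c,a).

8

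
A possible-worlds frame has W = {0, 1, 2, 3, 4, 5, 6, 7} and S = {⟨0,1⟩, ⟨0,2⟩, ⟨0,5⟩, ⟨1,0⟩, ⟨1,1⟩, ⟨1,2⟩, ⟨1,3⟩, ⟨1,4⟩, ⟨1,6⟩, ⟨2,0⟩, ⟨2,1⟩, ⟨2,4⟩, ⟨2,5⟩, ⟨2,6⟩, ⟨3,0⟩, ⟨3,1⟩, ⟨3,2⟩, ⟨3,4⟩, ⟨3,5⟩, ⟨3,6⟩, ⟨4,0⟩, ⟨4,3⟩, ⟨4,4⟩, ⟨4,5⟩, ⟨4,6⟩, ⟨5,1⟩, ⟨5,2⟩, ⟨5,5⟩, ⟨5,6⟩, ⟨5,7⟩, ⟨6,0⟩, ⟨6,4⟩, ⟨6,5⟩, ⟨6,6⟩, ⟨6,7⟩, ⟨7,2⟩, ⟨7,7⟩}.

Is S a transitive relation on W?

Transitive: no — 0 S 1 and 1 S 3, but not 0 S 3.

No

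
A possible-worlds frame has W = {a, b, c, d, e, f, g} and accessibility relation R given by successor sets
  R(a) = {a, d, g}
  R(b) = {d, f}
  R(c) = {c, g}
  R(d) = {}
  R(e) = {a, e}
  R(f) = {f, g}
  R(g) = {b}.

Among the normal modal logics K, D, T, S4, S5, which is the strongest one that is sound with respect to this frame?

K

Serial (axiom D): no — d has no R-successor.
Reflexive (axiom T): no — b is not related to itself.
Transitive (axiom 4): no — a R g and g R b, but not a R b.
Euclidean (axiom 5): no — a R d and a R g, but not d R g.
So F validates K; D would additionally require R to be serial. The strongest is K.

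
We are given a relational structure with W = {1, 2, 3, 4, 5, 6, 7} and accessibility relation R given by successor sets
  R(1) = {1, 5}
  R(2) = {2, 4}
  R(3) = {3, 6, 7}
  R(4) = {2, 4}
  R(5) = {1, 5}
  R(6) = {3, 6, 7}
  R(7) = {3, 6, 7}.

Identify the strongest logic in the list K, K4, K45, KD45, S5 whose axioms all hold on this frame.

S5

Transitive (axiom 4): yes — every two-step R-path is closed by a direct edge.
Euclidean (axiom 5): yes — any two successors of a common world are R-related.
Serial (axiom D): yes — every world has a successor (e.g. 1 R 1).
Reflexive (axiom T): yes — every world is R-related to itself.
So F validates K, K4, K45, KD45, S5. The strongest is S5.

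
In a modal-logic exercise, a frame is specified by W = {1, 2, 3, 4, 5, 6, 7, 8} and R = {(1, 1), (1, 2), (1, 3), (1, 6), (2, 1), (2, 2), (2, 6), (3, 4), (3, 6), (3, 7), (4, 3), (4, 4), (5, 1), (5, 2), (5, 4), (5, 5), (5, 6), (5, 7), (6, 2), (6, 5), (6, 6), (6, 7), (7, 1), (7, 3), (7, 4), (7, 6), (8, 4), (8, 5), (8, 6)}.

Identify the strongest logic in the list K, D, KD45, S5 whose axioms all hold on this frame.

Serial (axiom D): yes — every world has a successor (e.g. 1 R 1).
Euclidean (axiom 5): no — 1 R 2 and 1 R 3, but not 2 R 3.
Transitive (axiom 4): no — 1 R 3 and 3 R 4, but not 1 R 4.
Reflexive (axiom T): no — 3 is not related to itself.
So F validates K, D; KD45 would additionally require R to be Euclidean and transitive. The strongest is D.

D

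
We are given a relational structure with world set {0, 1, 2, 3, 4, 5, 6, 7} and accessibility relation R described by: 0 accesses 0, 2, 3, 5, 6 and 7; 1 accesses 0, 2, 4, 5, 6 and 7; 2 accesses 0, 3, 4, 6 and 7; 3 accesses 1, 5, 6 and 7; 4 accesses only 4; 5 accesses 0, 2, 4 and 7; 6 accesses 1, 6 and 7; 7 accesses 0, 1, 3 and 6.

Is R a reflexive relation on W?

No

Reflexive: no — 1 is not related to itself.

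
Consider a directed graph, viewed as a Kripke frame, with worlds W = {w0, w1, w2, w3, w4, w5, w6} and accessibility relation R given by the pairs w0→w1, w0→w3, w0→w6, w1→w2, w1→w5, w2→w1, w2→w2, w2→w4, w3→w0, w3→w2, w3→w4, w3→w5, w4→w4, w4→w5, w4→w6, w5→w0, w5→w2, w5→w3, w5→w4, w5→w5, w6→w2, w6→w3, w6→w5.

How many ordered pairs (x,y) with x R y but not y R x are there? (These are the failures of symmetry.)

Enumerating: (w0,w1), (w0,w6), (w1,w5), (w2,w4), (w3,w2), (w3,w4), (w4,w6), (w5,w0), (w5,w2), (w6,w2), (w6,w3), (w6,w5).

12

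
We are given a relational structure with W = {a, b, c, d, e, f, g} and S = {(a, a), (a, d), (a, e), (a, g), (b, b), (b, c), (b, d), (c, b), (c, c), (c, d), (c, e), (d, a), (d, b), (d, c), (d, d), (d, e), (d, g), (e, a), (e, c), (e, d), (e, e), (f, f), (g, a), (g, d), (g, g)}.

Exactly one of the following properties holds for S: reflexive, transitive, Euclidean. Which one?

Reflexive: yes — every world is S-related to itself.
Transitive: no — a S d and d S b, but not a S b.
Euclidean: no — a S e and a S g, but not e S g.
Only reflexive holds.

reflexive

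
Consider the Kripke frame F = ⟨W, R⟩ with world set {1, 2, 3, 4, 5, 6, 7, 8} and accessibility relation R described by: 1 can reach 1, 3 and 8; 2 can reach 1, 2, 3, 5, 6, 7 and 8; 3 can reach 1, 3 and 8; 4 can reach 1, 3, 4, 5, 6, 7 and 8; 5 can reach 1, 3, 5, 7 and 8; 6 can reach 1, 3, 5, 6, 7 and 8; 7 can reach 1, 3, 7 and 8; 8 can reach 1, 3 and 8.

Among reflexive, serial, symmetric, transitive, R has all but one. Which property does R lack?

Reflexive: yes — every world is R-related to itself.
Serial: yes — every world has a successor (e.g. 1 R 1).
Symmetric: no — 2 R 1 but not 1 R 2.
Transitive: yes — every two-step R-path is closed by a direct edge.
Only symmetric fails.

symmetric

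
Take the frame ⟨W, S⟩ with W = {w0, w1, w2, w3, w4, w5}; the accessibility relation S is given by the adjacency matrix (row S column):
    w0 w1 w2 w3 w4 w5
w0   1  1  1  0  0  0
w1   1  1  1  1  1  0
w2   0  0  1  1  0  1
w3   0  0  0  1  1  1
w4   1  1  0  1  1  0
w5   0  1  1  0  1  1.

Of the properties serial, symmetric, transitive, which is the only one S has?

serial

Serial: yes — every world has a successor (e.g. w0 S w0).
Symmetric: no — w0 S w2 but not w2 S w0.
Transitive: no — w0 S w1 and w1 S w3, but not w0 S w3.
Only serial holds.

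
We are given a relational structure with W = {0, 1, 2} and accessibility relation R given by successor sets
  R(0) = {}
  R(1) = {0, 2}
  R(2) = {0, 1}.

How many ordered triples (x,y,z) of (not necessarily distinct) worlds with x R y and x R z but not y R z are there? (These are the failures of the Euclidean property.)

6

Enumerating: (1,0,0), (1,0,2), (1,2,2), (2,0,0), (2,0,1), (2,1,1).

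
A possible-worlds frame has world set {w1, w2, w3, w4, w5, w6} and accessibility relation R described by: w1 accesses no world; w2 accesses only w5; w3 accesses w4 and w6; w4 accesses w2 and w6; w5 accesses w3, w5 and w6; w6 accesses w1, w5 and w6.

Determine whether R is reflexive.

No

Reflexive: no — w1 is not related to itself.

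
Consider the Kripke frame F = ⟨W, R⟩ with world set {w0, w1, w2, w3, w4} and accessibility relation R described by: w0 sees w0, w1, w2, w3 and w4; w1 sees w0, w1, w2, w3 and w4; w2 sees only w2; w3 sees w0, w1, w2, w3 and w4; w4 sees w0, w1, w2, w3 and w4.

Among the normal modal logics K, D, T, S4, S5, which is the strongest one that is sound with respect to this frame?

Serial (axiom D): yes — every world has a successor (e.g. w0 R w0).
Reflexive (axiom T): yes — every world is R-related to itself.
Transitive (axiom 4): yes — every two-step R-path is closed by a direct edge.
Euclidean (axiom 5): no — w0 R w2 and w0 R w1, but not w2 R w1.
So F validates K, D, T, S4; S5 would additionally require R to be Euclidean. The strongest is S4.

S4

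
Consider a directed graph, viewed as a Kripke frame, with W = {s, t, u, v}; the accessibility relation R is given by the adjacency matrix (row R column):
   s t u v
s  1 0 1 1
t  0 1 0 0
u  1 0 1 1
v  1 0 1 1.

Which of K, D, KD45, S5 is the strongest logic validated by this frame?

S5

Serial (axiom D): yes — every world has a successor (e.g. s R s).
Euclidean (axiom 5): yes — any two successors of a common world are R-related.
Transitive (axiom 4): yes — every two-step R-path is closed by a direct edge.
Reflexive (axiom T): yes — every world is R-related to itself.
So F validates K, D, KD45, S5. The strongest is S5.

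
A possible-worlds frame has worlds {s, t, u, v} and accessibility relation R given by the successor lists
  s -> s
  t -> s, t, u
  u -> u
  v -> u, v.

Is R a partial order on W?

Reflexive: yes — every world is R-related to itself.
Transitive: yes — every two-step R-path is closed by a direct edge.
Antisymmetric: yes — no distinct pair is related both ways.
So R is a partial order.

Yes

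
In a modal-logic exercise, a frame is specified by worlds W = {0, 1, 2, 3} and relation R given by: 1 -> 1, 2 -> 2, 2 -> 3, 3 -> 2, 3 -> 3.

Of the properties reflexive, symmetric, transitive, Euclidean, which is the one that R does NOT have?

reflexive

Reflexive: no — 0 is not related to itself.
Symmetric: yes — every pair in R has its reverse in R.
Transitive: yes — every two-step R-path is closed by a direct edge.
Euclidean: yes — any two successors of a common world are R-related.
Only reflexive fails.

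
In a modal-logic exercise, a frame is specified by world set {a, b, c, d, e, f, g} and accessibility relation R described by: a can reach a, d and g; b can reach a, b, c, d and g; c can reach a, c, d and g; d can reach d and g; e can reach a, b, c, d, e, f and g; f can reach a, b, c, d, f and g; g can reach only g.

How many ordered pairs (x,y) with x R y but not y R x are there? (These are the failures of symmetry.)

Enumerating: (a,d), (a,g), (b,a), (b,c), (b,d), (b,g), (c,a), (c,d), (c,g), (d,g), (e,a), (e,b), … and 9 more.
Total: 21.

21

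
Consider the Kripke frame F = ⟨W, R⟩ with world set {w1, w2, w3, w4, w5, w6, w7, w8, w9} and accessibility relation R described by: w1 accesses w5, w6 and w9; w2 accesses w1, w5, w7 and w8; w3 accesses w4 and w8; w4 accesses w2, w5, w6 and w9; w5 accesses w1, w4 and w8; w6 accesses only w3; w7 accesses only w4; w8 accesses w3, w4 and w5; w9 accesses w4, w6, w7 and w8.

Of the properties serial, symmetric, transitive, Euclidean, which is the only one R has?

Serial: yes — every world has a successor (e.g. w1 R w5).
Symmetric: no — w1 R w6 but not w6 R w1.
Transitive: no — w1 R w5 and w5 R w4, but not w1 R w4.
Euclidean: no — w1 R w5 and w1 R w6, but not w5 R w6.
Only serial holds.

serial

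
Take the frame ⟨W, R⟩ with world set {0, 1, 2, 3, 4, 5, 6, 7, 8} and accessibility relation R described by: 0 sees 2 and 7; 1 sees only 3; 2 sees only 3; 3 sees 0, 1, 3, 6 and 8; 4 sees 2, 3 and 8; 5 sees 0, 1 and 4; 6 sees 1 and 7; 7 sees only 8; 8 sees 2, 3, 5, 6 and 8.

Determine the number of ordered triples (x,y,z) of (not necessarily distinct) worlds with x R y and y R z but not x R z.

Enumerating: (0,2,3), (0,7,8), (1,3,0), (1,3,1), (1,3,6), (1,3,8), (2,3,0), (2,3,1), (2,3,6), (2,3,8), (3,0,2), (3,0,7), … and 27 more.
Total: 39.

39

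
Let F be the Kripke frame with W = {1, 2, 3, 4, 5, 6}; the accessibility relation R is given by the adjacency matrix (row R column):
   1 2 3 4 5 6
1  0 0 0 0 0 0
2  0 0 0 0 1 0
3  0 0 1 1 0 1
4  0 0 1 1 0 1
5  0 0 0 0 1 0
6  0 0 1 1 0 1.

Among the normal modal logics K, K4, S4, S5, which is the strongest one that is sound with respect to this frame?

K4

Transitive (axiom 4): yes — every two-step R-path is closed by a direct edge.
Reflexive (axiom T): no — 1 is not related to itself.
Euclidean (axiom 5): yes — any two successors of a common world are R-related.
So F validates K, K4; S4 would additionally require R to be reflexive. The strongest is K4.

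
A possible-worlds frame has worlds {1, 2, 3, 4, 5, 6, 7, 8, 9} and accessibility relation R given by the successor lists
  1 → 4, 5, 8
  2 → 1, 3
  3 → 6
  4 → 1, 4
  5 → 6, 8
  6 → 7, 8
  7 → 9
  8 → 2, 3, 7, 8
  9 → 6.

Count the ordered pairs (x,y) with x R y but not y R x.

Enumerating: (1,5), (1,8), (2,1), (2,3), (3,6), (5,6), (5,8), (6,7), (6,8), (7,9), (8,2), (8,3), (8,7), (9,6).

14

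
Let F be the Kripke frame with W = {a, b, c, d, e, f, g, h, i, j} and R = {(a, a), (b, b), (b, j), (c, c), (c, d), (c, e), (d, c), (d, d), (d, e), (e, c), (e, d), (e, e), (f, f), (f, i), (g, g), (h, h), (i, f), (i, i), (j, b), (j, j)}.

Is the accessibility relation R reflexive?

Reflexive: yes — every world is R-related to itself.

Yes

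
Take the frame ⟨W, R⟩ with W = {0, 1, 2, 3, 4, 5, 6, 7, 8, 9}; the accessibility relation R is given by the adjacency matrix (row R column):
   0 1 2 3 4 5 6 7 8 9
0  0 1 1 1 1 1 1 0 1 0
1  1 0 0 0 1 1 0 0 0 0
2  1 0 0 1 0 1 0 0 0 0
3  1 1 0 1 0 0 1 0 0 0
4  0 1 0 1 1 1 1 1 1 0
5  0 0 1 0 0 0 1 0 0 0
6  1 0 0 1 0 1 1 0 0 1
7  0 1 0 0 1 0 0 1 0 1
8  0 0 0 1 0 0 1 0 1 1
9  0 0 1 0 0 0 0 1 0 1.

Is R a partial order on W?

No

Reflexive: no — 0 is not related to itself.
Transitive: no — 0 R 4 and 4 R 7, but not 0 R 7.
Antisymmetric: no — 0 R 1 and 1 R 0 with 0 ≠ 1.
So R is not a partial order.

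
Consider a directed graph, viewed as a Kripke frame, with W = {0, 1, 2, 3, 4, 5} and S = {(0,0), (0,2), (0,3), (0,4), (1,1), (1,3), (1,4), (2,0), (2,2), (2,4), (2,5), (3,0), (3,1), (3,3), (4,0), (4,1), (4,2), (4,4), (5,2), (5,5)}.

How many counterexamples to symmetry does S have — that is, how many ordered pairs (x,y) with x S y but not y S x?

0

S is symmetric; there are no such tuples.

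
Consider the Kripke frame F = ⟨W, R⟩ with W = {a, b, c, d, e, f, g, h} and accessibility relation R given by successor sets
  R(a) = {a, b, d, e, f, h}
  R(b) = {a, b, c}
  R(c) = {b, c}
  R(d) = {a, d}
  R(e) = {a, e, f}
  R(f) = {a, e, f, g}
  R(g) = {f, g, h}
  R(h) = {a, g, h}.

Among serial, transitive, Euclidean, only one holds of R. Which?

serial

Serial: yes — every world has a successor (e.g. a R a).
Transitive: no — a R b and b R c, but not a R c.
Euclidean: no — a R b and a R d, but not b R d.
Only serial holds.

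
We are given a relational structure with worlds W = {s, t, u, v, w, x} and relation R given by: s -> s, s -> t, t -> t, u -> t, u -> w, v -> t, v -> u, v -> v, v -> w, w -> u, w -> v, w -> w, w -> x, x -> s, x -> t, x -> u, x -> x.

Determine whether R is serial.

Yes

Serial: yes — every world has a successor (e.g. s R s).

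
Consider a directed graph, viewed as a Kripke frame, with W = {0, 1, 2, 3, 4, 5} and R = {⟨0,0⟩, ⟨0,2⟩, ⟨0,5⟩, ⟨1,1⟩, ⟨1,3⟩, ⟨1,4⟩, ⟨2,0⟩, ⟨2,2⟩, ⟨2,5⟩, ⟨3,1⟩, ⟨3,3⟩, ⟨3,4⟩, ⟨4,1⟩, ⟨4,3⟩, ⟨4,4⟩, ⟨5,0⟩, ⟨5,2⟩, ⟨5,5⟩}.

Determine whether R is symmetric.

Symmetric: yes — every pair in R has its reverse in R.

Yes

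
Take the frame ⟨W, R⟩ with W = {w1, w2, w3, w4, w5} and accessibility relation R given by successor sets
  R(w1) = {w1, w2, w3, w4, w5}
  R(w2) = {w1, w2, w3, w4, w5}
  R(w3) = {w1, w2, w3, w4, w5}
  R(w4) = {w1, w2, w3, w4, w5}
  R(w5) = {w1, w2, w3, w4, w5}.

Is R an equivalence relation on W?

Reflexive: yes — every world is R-related to itself.
Symmetric: yes — every pair in R has its reverse in R.
Transitive: yes — every two-step R-path is closed by a direct edge.
So R is an equivalence relation.

Yes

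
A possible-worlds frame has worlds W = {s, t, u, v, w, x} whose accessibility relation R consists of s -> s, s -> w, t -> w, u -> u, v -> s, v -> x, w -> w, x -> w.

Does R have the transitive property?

No

Transitive: no — v R s and s R w, but not v R w.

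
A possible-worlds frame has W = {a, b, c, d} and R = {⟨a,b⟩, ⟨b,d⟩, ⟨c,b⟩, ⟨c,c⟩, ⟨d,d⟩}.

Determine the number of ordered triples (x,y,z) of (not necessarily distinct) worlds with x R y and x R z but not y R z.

Enumerating: (a,b,b), (c,b,b), (c,b,c).

3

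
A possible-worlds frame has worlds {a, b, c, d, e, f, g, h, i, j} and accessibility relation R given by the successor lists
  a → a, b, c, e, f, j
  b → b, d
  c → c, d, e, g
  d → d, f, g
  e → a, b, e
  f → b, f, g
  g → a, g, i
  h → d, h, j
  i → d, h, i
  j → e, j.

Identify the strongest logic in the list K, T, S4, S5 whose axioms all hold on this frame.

T

Reflexive (axiom T): yes — every world is R-related to itself.
Transitive (axiom 4): no — a R b and b R d, but not a R d.
Euclidean (axiom 5): no — a R b and a R c, but not b R c.
So F validates K, T; S4 would additionally require R to be transitive. The strongest is T.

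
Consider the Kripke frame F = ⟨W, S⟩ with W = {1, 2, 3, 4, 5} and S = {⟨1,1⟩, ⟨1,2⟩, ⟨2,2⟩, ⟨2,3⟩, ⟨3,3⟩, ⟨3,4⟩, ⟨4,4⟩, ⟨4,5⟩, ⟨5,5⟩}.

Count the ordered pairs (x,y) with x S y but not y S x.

4

Enumerating: (1,2), (2,3), (3,4), (4,5).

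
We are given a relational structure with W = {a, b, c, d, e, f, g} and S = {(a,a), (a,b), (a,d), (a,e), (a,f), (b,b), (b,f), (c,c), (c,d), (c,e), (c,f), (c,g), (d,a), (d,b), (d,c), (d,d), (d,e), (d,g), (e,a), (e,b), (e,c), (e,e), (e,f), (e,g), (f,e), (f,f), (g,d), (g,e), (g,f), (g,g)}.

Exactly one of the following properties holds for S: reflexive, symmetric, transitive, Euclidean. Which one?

reflexive

Reflexive: yes — every world is S-related to itself.
Symmetric: no — a S b but not b S a.
Transitive: no — a S d and d S c, but not a S c.
Euclidean: no — a S b and a S d, but not b S d.
Only reflexive holds.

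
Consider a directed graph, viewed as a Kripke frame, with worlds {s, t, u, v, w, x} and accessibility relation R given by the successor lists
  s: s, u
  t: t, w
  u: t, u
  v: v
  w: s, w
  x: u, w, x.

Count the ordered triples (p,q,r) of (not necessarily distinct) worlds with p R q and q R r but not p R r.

6

Enumerating: (s,u,t), (t,w,s), (u,t,w), (w,s,u), (x,u,t), (x,w,s).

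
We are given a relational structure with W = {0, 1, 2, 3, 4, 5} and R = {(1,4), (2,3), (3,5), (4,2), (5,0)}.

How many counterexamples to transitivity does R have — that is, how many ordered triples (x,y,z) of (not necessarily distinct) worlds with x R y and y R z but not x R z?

Enumerating: (1,4,2), (2,3,5), (3,5,0), (4,2,3).

4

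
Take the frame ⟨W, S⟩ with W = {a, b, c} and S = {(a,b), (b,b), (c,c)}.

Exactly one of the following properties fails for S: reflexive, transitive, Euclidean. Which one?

Reflexive: no — a is not related to itself.
Transitive: yes — every two-step S-path is closed by a direct edge.
Euclidean: yes — any two successors of a common world are S-related.
Only reflexive fails.

reflexive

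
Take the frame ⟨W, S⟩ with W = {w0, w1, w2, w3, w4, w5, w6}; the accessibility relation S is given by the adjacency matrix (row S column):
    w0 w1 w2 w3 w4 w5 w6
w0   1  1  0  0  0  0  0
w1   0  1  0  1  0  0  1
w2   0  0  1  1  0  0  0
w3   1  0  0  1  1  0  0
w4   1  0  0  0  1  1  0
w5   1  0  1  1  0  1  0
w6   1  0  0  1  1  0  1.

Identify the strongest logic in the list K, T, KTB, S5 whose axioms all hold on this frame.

Reflexive (axiom T): yes — every world is S-related to itself.
Symmetric (axiom B): no — w0 S w1 but not w1 S w0.
Euclidean (axiom 5): no — w1 S w3 and w1 S w6, but not w3 S w6.
So F validates K, T; KTB would additionally require S to be symmetric. The strongest is T.

T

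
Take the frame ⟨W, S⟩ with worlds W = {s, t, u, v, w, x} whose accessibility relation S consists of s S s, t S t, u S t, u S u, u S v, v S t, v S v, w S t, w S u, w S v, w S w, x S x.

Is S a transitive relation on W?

Yes

Transitive: yes — every two-step S-path is closed by a direct edge.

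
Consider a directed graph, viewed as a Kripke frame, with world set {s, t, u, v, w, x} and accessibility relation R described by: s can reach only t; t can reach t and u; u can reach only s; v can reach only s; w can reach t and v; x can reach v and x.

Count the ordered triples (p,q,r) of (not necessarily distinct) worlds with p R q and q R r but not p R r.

7

Enumerating: (s,t,u), (t,u,s), (u,s,t), (v,s,t), (w,t,u), (w,v,s), (x,v,s).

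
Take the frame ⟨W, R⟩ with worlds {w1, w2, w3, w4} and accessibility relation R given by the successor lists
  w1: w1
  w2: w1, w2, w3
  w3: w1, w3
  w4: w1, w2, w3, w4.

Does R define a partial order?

Reflexive: yes — every world is R-related to itself.
Transitive: yes — every two-step R-path is closed by a direct edge.
Antisymmetric: yes — no distinct pair is related both ways.
So R is a partial order.

Yes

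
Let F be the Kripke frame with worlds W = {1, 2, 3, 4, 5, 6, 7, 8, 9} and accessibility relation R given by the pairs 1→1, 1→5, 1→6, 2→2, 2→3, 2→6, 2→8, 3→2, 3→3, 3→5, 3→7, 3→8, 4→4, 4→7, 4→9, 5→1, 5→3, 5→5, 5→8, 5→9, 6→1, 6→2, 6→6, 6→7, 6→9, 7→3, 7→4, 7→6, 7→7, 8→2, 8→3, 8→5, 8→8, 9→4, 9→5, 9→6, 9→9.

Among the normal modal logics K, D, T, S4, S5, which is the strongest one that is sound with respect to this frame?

Serial (axiom D): yes — every world has a successor (e.g. 1 R 1).
Reflexive (axiom T): yes — every world is R-related to itself.
Transitive (axiom 4): no — 1 R 5 and 5 R 3, but not 1 R 3.
Euclidean (axiom 5): no — 1 R 5 and 1 R 6, but not 5 R 6.
So F validates K, D, T; S4 would additionally require R to be transitive. The strongest is T.

T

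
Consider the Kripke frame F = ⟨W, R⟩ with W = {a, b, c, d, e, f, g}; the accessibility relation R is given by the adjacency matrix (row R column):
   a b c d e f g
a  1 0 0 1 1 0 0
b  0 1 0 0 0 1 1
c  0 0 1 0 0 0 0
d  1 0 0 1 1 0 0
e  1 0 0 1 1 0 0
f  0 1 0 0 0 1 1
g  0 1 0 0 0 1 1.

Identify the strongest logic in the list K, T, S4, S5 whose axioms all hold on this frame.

S5

Reflexive (axiom T): yes — every world is R-related to itself.
Transitive (axiom 4): yes — every two-step R-path is closed by a direct edge.
Euclidean (axiom 5): yes — any two successors of a common world are R-related.
So F validates K, T, S4, S5. The strongest is S5.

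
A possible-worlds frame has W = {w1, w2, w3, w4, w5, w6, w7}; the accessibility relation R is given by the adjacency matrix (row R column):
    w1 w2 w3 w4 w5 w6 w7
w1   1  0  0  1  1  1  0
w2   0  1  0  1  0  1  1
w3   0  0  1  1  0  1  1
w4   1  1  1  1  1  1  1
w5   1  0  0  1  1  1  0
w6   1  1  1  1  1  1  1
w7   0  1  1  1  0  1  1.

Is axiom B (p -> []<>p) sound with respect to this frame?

Yes

By correspondence theory, B is valid on a frame iff R is symmetric.
Symmetric: yes — every pair in R has its reverse in R.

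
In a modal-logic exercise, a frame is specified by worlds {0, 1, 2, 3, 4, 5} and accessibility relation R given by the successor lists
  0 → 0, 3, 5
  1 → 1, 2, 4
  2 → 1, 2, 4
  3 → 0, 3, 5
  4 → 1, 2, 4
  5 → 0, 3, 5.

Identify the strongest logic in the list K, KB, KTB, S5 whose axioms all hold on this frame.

S5

Symmetric (axiom B): yes — every pair in R has its reverse in R.
Reflexive (axiom T): yes — every world is R-related to itself.
Euclidean (axiom 5): yes — any two successors of a common world are R-related.
So F validates K, KB, KTB, S5. The strongest is S5.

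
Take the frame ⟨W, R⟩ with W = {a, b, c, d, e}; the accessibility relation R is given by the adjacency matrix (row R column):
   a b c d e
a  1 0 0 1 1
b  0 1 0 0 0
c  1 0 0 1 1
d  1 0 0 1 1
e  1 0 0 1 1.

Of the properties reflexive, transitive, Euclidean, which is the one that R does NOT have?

reflexive

Reflexive: no — c is not related to itself.
Transitive: yes — every two-step R-path is closed by a direct edge.
Euclidean: yes — any two successors of a common world are R-related.
Only reflexive fails.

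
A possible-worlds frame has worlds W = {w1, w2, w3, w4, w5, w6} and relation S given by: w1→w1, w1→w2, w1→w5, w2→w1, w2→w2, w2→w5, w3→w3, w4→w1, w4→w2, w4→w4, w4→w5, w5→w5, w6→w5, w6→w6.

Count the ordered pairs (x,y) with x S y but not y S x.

6

Enumerating: (w1,w5), (w2,w5), (w4,w1), (w4,w2), (w4,w5), (w6,w5).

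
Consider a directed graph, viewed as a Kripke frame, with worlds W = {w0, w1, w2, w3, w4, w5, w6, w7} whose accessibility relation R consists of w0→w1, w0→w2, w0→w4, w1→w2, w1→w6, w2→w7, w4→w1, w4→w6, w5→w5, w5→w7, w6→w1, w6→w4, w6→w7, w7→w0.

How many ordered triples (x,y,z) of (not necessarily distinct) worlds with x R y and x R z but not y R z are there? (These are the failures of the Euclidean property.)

Enumerating: (w0,w1,w1), (w0,w1,w4), (w0,w2,w1), (w0,w2,w2), (w0,w2,w4), (w0,w4,w2), (w0,w4,w4), (w1,w2,w2), (w1,w2,w6), (w1,w6,w2), (w1,w6,w6), (w2,w7,w7), … and 13 more.
Total: 25.

25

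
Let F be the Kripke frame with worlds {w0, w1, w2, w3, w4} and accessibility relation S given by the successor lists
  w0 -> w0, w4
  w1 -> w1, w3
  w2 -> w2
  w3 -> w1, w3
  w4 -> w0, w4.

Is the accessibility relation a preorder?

Yes

Reflexive: yes — every world is S-related to itself.
Transitive: yes — every two-step S-path is closed by a direct edge.
So S is a preorder.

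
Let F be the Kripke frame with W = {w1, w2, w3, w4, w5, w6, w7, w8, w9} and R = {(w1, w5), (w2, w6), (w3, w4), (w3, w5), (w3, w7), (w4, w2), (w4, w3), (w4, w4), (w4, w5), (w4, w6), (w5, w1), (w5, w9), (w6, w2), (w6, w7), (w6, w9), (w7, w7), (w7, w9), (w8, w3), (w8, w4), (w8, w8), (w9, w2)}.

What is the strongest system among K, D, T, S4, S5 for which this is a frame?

D

Serial (axiom D): yes — every world has a successor (e.g. w1 R w5).
Reflexive (axiom T): no — w1 is not related to itself.
Transitive (axiom 4): no — w1 R w5 and w5 R w9, but not w1 R w9.
Euclidean (axiom 5): no — w3 R w4 and w3 R w7, but not w4 R w7.
So F validates K, D; T would additionally require R to be reflexive. The strongest is D.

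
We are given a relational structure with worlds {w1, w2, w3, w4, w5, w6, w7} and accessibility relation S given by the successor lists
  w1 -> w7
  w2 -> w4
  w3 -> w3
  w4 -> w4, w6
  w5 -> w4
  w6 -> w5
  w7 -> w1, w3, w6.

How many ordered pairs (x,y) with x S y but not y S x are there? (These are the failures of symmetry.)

6

Enumerating: (w2,w4), (w4,w6), (w5,w4), (w6,w5), (w7,w3), (w7,w6).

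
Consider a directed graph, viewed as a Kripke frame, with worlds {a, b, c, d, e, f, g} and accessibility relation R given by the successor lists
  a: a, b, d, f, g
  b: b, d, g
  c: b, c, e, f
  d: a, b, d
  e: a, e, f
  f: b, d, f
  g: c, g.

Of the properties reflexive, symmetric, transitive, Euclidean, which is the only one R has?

Reflexive: yes — every world is R-related to itself.
Symmetric: no — a R b but not b R a.
Transitive: no — a R g and g R c, but not a R c.
Euclidean: no — a R b and a R f, but not b R f.
Only reflexive holds.

reflexive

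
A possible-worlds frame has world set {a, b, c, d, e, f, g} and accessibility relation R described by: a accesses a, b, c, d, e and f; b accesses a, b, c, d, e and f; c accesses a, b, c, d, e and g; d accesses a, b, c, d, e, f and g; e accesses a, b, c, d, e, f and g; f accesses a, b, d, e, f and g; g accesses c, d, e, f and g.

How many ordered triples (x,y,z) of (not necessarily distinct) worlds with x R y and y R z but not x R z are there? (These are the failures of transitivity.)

26

Enumerating: (a,c,g), (a,d,g), (a,e,g), (a,f,g), (b,c,g), (b,d,g), (b,e,g), (b,f,g), (c,a,f), (c,b,f), (c,d,f), (c,e,f), … and 14 more.
Total: 26.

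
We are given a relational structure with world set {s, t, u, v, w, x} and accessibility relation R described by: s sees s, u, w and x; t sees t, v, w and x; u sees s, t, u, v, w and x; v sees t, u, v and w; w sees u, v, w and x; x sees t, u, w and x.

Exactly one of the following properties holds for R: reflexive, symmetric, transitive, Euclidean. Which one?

reflexive

Reflexive: yes — every world is R-related to itself.
Symmetric: no — s R w but not w R s.
Transitive: no — s R u and u R t, but not s R t.
Euclidean: no — t R v and t R x, but not v R x.
Only reflexive holds.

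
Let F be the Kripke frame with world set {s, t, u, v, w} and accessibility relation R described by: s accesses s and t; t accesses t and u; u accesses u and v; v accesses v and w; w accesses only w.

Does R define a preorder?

Reflexive: yes — every world is R-related to itself.
Transitive: no — s R t and t R u, but not s R u.
So R is not a preorder.

No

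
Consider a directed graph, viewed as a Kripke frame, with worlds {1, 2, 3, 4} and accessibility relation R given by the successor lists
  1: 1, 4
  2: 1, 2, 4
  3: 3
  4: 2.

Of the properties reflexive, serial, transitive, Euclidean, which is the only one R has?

serial

Reflexive: no — 4 is not related to itself.
Serial: yes — every world has a successor (e.g. 1 R 1).
Transitive: no — 1 R 4 and 4 R 2, but not 1 R 2.
Euclidean: no — 2 R 4 and 2 R 1, but not 4 R 1.
Only serial holds.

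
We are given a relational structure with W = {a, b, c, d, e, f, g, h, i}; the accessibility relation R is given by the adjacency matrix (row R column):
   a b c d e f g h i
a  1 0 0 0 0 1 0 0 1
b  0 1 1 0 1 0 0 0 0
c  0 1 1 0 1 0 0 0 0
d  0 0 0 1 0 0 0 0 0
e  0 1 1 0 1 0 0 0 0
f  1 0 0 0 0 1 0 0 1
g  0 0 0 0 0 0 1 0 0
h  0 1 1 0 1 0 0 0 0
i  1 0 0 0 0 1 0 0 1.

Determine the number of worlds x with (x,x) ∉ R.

1

Enumerating: h.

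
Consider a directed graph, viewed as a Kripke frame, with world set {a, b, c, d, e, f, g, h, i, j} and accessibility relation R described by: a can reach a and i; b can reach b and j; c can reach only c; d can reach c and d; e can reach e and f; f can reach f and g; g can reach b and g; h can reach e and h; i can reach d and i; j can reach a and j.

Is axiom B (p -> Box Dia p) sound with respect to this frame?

The schema B characterises exactly the symmetric frames.
Symmetric: no — a R i but not i R a.

No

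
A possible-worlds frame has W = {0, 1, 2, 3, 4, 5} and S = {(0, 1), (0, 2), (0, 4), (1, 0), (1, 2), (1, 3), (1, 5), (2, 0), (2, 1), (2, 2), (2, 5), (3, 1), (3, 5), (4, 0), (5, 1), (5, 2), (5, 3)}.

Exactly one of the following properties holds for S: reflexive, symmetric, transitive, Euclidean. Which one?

Reflexive: no — 0 is not related to itself.
Symmetric: yes — every pair in S has its reverse in S.
Transitive: no — 0 S 1 and 1 S 3, but not 0 S 3.
Euclidean: no — 0 S 1 and 0 S 4, but not 1 S 4.
Only symmetric holds.

symmetric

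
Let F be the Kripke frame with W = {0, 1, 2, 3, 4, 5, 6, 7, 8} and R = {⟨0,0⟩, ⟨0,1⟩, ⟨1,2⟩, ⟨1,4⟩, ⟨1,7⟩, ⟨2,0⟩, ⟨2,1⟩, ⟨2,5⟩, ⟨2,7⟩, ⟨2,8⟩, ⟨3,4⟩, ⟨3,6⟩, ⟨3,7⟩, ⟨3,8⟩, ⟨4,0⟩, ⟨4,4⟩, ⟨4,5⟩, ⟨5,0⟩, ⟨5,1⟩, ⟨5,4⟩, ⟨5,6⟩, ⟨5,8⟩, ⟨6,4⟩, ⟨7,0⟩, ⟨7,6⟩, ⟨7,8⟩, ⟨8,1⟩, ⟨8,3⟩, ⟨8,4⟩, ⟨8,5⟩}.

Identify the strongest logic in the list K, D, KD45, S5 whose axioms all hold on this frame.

D

Serial (axiom D): yes — every world has a successor (e.g. 0 R 0).
Euclidean (axiom 5): no — 1 R 2 and 1 R 4, but not 2 R 4.
Transitive (axiom 4): no — 0 R 1 and 1 R 2, but not 0 R 2.
Reflexive (axiom T): no — 1 is not related to itself.
So F validates K, D; KD45 would additionally require R to be Euclidean and transitive. The strongest is D.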